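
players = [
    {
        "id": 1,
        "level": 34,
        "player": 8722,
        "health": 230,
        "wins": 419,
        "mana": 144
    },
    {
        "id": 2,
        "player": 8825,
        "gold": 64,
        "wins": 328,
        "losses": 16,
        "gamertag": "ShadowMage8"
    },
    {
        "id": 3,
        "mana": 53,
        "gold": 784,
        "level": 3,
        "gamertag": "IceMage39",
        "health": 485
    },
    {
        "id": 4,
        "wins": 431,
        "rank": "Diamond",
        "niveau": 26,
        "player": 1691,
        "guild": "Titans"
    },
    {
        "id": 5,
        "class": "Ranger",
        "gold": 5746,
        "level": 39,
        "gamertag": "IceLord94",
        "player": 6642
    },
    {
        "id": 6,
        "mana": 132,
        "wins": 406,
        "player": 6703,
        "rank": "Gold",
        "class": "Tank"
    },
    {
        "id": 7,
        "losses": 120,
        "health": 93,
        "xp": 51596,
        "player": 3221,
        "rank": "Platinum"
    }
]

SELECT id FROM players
[1, 2, 3, 4, 5, 6, 7]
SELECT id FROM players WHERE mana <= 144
[1, 3, 6]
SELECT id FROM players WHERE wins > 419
[4]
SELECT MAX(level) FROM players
39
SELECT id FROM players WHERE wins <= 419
[1, 2, 6]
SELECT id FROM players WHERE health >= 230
[1, 3]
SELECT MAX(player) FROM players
8825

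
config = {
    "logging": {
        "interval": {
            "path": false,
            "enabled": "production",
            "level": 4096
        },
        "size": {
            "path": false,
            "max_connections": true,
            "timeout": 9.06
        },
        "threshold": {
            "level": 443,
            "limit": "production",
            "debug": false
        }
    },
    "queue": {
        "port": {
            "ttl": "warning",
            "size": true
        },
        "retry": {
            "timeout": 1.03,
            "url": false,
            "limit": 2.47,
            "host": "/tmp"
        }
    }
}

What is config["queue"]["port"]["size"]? True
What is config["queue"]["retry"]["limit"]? 2.47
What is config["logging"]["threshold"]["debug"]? False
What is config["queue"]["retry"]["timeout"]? 1.03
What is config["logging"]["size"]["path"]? False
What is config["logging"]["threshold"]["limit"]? "production"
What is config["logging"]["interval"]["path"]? False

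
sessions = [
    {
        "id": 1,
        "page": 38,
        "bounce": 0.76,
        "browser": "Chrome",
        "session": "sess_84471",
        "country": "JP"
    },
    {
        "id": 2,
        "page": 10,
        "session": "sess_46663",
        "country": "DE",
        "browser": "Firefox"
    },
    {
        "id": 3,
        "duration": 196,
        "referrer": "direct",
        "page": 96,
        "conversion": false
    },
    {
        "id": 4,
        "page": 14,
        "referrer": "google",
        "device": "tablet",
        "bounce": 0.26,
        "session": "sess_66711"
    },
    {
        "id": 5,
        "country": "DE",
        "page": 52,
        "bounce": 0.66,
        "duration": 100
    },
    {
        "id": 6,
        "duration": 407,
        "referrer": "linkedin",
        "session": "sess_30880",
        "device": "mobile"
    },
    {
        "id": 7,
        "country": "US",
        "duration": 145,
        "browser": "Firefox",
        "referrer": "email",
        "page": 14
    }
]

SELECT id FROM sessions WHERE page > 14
[1, 3, 5]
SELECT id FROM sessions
[1, 2, 3, 4, 5, 6, 7]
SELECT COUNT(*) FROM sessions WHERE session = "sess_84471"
1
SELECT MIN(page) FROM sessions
10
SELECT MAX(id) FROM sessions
7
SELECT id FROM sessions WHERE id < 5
[1, 2, 3, 4]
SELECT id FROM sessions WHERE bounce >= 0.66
[1, 5]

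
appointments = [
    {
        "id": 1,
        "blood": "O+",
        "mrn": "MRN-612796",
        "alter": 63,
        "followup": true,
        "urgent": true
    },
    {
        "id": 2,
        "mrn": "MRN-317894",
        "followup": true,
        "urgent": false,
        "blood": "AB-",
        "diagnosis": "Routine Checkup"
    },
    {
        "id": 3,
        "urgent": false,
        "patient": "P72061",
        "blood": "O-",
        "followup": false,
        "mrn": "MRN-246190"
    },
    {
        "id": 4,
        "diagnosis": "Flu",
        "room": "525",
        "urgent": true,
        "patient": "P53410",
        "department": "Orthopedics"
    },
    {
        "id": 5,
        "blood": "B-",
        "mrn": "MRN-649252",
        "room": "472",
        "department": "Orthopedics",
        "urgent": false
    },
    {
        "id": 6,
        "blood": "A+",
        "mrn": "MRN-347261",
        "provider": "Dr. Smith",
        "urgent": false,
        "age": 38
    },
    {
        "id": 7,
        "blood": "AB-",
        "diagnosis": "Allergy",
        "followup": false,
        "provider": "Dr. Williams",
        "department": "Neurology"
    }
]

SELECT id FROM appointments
[1, 2, 3, 4, 5, 6, 7]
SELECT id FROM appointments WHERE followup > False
[1, 2]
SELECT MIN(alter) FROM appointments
63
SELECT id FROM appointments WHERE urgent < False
[]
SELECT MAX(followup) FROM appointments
True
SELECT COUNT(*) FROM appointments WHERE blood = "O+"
1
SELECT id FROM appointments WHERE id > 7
[]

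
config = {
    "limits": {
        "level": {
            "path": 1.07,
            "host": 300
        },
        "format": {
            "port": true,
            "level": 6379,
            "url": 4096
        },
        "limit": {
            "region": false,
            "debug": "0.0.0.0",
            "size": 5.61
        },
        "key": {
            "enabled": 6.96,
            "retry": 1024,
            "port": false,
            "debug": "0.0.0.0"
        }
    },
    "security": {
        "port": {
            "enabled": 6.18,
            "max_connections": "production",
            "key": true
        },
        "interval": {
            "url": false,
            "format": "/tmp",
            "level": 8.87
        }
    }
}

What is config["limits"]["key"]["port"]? False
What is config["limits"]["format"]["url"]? 4096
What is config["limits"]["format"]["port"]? True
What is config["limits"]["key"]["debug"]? "0.0.0.0"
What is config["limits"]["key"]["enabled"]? 6.96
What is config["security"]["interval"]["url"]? False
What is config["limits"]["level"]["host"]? 300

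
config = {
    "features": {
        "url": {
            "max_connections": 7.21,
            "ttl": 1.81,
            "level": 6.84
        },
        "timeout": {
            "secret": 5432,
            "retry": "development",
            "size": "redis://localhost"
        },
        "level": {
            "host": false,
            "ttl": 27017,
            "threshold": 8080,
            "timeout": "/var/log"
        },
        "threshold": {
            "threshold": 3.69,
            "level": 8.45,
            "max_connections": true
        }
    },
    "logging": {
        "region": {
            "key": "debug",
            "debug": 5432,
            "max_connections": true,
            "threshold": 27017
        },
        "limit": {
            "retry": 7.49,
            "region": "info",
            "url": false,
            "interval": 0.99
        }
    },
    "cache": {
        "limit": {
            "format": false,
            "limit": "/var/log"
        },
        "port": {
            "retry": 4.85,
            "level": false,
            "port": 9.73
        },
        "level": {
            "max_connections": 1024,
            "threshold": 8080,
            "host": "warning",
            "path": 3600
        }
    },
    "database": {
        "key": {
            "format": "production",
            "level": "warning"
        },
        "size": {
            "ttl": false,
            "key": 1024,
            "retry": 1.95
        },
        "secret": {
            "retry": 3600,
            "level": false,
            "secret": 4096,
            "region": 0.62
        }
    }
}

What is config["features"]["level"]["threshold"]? 8080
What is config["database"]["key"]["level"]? "warning"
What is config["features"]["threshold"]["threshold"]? 3.69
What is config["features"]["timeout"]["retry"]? "development"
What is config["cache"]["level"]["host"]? "warning"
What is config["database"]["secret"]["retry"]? 3600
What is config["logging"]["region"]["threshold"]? 27017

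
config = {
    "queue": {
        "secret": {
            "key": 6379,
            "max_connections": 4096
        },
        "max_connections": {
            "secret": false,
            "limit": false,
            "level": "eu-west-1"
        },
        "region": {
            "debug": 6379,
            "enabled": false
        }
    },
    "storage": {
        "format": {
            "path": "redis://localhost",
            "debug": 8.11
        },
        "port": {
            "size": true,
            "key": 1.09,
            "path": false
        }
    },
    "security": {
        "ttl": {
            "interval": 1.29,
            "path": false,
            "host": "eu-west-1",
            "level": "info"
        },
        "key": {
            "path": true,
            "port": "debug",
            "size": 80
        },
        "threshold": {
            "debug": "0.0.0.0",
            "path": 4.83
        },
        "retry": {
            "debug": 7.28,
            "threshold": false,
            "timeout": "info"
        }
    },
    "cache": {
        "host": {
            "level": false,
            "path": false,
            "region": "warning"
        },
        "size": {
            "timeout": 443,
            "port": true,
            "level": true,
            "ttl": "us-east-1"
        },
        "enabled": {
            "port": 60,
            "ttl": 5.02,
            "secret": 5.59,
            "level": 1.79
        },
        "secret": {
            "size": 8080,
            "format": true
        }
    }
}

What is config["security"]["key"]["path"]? True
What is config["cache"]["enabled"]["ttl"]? 5.02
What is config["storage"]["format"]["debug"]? 8.11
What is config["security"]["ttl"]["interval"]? 1.29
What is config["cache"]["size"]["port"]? True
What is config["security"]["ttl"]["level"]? "info"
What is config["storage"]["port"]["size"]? True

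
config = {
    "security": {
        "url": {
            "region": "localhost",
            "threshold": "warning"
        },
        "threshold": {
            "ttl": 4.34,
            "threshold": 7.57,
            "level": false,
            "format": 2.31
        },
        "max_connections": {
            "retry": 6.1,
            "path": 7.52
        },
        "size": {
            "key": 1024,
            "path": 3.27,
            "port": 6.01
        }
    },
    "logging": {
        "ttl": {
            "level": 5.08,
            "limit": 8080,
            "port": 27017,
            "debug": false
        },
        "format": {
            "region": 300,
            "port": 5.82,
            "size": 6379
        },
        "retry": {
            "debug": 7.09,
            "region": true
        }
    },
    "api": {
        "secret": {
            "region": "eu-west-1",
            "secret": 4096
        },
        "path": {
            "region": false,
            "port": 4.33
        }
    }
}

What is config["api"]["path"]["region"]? False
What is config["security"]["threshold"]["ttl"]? 4.34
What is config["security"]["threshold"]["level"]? False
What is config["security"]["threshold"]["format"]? 2.31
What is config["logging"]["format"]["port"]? 5.82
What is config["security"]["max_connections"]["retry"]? 6.1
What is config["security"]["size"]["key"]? 1024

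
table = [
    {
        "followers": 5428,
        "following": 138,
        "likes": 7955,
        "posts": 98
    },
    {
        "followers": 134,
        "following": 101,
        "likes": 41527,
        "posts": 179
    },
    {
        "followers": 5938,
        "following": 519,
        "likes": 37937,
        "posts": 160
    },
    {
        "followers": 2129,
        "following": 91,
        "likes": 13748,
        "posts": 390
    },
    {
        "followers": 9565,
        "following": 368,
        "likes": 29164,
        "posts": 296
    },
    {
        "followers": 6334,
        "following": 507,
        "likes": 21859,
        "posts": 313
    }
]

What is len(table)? 6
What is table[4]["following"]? 368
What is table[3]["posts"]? 390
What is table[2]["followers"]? 5938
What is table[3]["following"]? 91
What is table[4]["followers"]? 9565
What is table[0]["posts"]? 98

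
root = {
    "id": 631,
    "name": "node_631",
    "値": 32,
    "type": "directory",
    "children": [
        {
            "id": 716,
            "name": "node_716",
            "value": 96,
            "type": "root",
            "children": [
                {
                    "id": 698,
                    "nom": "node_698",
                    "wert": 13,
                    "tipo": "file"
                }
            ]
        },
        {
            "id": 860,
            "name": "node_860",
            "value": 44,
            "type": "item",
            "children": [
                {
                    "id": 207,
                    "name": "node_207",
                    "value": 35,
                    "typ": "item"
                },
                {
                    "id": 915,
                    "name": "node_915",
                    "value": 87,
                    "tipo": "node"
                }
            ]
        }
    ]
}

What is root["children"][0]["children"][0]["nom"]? "node_698"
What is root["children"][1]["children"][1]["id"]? 915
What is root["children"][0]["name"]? "node_716"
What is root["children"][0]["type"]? "root"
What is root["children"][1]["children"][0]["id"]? 207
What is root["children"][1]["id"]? 860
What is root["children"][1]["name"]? "node_860"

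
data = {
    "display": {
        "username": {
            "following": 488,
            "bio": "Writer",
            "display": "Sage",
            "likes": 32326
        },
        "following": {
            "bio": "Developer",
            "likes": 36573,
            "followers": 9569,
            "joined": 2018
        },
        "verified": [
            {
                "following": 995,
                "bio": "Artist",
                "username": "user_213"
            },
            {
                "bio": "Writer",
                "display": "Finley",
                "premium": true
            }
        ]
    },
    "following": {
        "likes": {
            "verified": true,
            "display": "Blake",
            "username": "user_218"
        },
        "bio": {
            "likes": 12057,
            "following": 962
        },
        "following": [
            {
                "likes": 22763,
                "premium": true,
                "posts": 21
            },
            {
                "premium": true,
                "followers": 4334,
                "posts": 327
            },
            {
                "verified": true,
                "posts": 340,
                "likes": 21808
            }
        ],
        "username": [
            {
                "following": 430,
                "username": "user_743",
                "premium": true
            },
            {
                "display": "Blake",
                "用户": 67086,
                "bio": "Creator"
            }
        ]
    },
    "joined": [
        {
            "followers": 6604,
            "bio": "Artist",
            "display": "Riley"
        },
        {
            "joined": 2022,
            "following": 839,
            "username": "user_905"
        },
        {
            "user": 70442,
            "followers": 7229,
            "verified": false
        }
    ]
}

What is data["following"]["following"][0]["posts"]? 21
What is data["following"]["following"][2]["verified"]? True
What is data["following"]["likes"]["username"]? "user_218"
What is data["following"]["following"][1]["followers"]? 4334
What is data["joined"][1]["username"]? "user_905"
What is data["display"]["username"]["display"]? "Sage"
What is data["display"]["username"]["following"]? 488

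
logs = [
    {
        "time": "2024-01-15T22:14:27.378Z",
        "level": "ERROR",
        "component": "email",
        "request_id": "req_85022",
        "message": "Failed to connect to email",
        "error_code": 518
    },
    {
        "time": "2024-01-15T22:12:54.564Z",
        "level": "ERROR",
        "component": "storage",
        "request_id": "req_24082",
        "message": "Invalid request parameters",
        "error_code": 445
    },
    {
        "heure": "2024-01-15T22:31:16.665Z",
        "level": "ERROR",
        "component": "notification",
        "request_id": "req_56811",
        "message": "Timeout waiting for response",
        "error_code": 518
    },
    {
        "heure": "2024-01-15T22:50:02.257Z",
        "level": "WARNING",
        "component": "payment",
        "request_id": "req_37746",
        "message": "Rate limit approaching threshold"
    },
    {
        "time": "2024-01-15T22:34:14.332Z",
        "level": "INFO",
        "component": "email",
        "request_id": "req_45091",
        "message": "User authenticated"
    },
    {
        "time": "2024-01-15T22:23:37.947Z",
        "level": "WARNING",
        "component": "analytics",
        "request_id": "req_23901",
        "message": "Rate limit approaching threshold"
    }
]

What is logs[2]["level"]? "ERROR"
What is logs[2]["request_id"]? "req_56811"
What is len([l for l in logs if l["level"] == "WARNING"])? 2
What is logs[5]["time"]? "2024-01-15T22:23:37.947Z"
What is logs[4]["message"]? "User authenticated"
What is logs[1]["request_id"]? "req_24082"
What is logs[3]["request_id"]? "req_37746"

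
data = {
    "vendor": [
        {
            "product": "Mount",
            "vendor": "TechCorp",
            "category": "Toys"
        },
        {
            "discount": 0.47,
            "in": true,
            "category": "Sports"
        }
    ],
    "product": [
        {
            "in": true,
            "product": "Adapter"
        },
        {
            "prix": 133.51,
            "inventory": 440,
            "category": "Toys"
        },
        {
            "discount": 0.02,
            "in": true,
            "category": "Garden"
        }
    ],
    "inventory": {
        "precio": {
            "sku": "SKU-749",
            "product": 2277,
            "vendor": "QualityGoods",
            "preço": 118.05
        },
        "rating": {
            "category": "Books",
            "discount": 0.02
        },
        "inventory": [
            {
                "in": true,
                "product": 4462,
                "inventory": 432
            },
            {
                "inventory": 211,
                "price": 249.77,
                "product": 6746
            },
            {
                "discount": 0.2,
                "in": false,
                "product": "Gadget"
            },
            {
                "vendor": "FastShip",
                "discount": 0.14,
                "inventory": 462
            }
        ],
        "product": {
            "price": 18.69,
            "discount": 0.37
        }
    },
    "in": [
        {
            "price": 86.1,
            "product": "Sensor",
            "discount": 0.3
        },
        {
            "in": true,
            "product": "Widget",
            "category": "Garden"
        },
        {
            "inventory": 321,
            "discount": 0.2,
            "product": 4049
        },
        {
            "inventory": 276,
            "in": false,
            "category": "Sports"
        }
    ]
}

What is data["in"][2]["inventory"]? 321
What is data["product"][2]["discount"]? 0.02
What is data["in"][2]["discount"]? 0.2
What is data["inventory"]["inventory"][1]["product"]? 6746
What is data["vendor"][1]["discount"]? 0.47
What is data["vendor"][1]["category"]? "Sports"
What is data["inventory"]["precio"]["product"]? 2277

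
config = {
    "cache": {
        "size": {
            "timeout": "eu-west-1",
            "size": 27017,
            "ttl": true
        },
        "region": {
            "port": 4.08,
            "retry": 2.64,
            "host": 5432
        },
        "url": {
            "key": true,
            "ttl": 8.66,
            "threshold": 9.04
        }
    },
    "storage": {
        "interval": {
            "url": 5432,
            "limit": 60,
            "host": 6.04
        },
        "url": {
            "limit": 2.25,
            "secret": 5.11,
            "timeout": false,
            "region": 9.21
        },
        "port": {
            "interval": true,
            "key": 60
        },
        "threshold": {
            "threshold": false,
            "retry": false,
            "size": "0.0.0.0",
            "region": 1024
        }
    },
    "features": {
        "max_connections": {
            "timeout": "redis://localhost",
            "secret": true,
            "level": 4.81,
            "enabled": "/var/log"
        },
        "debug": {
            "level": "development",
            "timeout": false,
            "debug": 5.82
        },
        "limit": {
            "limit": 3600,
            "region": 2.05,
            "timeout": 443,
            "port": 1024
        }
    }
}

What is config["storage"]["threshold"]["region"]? 1024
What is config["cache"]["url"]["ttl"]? 8.66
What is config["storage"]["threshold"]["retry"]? False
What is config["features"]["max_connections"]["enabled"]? "/var/log"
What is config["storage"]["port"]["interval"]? True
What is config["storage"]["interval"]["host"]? 6.04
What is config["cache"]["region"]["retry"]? 2.64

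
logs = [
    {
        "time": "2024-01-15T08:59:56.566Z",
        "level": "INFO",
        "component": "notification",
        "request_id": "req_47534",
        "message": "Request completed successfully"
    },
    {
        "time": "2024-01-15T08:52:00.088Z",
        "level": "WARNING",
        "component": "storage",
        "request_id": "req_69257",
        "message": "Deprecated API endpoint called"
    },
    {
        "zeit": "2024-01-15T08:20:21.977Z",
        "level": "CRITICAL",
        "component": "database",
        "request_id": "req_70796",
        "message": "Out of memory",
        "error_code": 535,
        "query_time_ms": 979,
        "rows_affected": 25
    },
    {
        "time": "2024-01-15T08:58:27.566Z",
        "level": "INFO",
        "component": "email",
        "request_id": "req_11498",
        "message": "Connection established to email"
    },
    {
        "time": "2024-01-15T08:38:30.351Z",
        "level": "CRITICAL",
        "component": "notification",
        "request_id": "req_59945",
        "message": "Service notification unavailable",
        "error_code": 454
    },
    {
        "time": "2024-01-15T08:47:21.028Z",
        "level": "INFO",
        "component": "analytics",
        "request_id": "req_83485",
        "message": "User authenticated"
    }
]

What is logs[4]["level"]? "CRITICAL"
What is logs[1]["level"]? "WARNING"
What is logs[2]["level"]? "CRITICAL"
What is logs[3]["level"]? "INFO"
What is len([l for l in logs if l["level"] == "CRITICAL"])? 2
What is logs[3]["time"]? "2024-01-15T08:58:27.566Z"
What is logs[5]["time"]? "2024-01-15T08:47:21.028Z"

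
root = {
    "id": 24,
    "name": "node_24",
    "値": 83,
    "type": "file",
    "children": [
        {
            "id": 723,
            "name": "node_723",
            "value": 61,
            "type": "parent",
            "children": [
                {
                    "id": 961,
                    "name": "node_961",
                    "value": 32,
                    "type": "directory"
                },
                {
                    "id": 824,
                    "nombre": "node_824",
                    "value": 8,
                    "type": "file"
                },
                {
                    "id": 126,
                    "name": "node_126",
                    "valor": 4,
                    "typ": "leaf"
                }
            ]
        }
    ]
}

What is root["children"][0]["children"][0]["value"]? 32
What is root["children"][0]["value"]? 61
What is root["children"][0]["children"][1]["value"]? 8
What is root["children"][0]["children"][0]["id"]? 961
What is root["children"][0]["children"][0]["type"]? "directory"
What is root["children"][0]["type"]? "parent"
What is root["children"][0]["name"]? "node_723"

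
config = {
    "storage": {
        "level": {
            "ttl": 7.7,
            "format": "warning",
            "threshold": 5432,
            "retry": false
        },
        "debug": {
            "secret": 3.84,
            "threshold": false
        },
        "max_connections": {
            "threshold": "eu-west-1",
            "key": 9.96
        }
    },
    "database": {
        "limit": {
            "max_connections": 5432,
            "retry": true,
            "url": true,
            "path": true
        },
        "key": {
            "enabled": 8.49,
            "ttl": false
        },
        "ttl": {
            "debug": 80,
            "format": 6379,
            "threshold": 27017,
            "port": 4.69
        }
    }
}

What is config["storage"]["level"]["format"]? "warning"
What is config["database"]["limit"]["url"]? True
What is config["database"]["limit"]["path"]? True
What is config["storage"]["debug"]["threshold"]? False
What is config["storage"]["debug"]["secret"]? 3.84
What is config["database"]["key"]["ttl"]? False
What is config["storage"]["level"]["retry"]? False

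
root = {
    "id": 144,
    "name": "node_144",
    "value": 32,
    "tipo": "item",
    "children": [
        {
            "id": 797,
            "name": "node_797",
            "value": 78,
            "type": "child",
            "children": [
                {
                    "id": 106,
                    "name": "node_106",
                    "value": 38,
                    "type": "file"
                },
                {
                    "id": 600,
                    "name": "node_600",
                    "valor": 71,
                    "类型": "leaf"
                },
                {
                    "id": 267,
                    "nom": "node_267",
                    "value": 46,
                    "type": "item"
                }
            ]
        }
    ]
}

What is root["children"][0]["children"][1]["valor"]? 71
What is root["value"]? 32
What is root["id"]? 144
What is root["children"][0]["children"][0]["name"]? "node_106"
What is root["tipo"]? "item"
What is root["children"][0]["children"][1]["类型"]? "leaf"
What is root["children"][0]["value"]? 78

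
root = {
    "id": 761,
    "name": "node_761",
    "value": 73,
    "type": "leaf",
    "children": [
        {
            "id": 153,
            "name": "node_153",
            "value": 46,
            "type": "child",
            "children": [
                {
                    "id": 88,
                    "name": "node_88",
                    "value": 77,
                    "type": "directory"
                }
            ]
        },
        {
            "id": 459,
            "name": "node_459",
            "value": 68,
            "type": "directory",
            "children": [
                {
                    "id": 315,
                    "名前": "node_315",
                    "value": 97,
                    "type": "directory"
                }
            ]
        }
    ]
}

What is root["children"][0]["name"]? "node_153"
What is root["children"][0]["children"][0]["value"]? 77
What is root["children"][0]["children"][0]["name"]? "node_88"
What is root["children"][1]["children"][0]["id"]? 315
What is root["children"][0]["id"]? 153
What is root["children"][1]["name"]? "node_459"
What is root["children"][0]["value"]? 46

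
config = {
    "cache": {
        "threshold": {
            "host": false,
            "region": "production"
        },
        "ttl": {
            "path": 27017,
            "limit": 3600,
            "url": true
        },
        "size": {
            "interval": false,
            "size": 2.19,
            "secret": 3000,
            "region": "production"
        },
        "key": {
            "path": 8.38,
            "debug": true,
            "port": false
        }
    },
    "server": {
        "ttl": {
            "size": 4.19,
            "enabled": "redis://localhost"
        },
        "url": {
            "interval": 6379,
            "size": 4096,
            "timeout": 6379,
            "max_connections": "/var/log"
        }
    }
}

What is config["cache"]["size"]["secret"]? 3000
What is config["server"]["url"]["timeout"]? 6379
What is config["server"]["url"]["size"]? 4096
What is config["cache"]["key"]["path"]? 8.38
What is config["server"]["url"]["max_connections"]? "/var/log"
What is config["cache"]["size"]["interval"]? False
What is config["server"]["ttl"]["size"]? 4.19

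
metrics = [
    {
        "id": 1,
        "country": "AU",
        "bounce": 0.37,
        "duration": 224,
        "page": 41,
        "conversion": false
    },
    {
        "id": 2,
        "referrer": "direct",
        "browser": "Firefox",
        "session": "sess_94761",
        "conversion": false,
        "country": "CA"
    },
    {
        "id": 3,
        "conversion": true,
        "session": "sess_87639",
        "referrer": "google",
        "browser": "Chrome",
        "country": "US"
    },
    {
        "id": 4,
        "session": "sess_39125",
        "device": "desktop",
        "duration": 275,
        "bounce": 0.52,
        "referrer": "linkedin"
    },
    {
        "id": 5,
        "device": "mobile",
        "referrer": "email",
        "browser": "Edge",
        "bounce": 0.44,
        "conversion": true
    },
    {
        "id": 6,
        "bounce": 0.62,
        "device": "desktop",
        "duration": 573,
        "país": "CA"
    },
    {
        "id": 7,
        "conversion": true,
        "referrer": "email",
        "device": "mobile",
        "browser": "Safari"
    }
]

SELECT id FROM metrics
[1, 2, 3, 4, 5, 6, 7]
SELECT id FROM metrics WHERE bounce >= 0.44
[4, 5, 6]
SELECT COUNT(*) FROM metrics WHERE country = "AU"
1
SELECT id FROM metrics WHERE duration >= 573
[6]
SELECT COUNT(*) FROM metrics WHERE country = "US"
1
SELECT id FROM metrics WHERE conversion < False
[]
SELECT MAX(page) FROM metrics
41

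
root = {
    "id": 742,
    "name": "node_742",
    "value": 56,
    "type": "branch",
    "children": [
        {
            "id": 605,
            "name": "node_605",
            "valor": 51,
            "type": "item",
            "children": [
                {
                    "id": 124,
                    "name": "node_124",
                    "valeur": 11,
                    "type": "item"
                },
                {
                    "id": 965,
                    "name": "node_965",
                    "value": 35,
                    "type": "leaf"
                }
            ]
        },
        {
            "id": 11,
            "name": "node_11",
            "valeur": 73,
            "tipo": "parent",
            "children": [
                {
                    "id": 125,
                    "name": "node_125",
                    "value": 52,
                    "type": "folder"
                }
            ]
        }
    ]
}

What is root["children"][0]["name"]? "node_605"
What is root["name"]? "node_742"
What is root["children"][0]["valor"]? 51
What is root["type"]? "branch"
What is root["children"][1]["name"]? "node_11"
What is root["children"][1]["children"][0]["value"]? 52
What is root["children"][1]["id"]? 11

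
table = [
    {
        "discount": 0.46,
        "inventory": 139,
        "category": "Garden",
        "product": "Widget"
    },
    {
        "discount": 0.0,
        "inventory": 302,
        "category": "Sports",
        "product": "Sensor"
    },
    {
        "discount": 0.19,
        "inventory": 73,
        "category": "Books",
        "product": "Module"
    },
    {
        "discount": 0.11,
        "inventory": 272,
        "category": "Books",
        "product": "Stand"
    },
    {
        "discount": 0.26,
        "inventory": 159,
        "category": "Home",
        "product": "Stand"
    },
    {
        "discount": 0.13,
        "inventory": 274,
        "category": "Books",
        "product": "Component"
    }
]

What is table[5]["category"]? "Books"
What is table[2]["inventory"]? 73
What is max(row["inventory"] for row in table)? 302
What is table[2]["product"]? "Module"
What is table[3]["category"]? "Books"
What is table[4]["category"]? "Home"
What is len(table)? 6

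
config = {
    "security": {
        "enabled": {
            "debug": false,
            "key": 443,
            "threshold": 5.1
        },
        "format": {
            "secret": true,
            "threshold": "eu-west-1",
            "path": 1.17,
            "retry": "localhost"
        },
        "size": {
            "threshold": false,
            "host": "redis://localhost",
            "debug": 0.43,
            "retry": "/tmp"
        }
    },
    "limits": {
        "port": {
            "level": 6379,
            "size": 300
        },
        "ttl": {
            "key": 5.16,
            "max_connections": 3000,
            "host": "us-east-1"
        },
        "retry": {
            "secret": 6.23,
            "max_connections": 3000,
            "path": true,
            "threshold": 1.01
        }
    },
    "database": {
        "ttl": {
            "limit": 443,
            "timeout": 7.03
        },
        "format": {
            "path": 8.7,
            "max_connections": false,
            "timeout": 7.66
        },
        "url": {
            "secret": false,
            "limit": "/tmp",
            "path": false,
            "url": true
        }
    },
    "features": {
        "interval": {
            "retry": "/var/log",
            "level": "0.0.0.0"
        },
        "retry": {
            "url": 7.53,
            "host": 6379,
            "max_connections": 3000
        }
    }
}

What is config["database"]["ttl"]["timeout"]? 7.03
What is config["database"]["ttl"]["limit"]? 443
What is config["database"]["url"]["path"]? False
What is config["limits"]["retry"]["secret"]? 6.23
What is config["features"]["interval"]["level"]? "0.0.0.0"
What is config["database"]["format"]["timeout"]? 7.66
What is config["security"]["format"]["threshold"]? "eu-west-1"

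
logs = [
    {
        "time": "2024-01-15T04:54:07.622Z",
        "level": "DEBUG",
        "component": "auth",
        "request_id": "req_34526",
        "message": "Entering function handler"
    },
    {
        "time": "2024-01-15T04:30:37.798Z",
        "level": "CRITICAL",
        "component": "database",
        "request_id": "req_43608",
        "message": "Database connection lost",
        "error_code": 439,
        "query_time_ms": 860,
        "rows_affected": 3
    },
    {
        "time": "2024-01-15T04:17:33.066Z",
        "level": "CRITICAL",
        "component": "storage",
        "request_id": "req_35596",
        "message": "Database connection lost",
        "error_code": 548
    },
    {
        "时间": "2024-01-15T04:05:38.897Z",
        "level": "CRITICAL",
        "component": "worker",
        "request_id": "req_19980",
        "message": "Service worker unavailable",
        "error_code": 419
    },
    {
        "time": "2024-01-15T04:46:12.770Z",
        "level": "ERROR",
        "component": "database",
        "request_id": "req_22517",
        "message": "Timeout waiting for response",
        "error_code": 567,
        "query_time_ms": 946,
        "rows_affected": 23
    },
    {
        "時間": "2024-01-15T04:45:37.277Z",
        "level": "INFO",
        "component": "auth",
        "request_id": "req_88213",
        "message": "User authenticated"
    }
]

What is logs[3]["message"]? "Service worker unavailable"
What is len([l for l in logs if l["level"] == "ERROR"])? 1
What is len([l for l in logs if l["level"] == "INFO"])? 1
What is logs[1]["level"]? "CRITICAL"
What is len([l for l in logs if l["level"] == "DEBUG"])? 1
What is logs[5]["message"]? "User authenticated"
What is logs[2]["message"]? "Database connection lost"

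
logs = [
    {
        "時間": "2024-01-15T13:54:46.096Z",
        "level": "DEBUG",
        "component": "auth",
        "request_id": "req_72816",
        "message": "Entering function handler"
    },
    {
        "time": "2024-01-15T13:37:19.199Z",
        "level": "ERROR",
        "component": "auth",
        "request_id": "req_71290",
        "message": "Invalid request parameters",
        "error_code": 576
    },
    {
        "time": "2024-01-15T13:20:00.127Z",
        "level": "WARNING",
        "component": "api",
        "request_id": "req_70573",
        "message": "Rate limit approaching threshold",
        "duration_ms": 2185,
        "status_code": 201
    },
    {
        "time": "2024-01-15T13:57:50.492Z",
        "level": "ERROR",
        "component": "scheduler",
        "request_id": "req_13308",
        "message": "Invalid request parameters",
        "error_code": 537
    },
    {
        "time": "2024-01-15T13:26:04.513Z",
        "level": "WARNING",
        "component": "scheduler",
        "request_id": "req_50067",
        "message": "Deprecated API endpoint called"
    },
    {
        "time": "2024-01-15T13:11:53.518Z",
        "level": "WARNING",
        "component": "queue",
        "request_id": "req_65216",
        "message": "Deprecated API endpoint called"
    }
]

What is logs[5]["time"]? "2024-01-15T13:11:53.518Z"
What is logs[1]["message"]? "Invalid request parameters"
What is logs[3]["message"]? "Invalid request parameters"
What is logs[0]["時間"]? "2024-01-15T13:54:46.096Z"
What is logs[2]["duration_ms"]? 2185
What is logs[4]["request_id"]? "req_50067"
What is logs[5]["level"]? "WARNING"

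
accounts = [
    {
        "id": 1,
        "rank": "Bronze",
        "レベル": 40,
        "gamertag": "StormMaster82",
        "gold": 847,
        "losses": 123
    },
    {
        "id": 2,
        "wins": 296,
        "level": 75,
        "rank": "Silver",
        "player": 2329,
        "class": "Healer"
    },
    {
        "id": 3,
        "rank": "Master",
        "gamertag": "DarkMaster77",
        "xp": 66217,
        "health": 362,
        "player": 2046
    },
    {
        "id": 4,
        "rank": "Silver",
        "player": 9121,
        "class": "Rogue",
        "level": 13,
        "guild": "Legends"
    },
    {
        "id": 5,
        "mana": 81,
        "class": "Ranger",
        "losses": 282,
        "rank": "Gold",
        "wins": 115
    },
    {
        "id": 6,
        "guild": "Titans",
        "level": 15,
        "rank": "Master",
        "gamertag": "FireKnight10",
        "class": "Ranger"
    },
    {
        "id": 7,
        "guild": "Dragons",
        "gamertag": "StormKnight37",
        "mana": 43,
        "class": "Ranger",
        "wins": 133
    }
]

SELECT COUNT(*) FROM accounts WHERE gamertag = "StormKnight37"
1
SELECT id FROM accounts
[1, 2, 3, 4, 5, 6, 7]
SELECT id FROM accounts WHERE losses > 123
[5]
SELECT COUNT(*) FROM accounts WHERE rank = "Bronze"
1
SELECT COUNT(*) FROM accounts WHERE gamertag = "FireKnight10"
1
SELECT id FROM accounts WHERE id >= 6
[6, 7]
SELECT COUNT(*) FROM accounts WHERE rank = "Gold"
1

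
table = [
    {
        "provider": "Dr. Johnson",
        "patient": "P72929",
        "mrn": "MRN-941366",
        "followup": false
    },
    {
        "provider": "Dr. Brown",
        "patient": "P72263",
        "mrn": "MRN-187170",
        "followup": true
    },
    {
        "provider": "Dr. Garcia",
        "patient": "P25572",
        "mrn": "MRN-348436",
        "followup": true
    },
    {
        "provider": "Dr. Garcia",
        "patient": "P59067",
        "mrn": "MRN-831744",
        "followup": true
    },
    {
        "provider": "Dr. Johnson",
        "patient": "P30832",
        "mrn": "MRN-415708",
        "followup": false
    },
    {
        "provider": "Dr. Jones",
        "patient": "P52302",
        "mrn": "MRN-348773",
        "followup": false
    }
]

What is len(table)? 6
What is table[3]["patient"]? "P59067"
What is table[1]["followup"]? True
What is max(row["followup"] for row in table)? True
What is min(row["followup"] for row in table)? False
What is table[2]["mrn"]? "MRN-348436"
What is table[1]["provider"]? "Dr. Brown"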